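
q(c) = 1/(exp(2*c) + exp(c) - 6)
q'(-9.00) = 0.00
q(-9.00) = -0.17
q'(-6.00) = 0.00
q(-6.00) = -0.17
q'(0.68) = -578.52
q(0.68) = -7.70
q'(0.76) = -22.35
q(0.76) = 1.41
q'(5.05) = -0.00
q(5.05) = 0.00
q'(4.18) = -0.00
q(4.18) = 0.00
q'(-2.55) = -0.00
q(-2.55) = -0.17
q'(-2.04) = -0.00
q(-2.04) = -0.17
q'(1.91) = -0.05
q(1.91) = 0.02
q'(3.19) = -0.00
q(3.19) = 0.00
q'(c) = (-2*exp(2*c) - exp(c))/(exp(2*c) + exp(c) - 6)^2 = (-2*exp(c) - 1)*exp(c)/(exp(2*c) + exp(c) - 6)^2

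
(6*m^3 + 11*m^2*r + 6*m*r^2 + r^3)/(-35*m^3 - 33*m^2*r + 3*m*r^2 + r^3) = (6*m^2 + 5*m*r + r^2)/(-35*m^2 + 2*m*r + r^2)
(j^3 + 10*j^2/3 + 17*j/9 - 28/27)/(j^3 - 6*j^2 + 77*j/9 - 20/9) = (9*j^2 + 33*j + 28)/(3*(3*j^2 - 17*j + 20))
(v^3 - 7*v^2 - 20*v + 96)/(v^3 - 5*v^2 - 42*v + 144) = (v + 4)/(v + 6)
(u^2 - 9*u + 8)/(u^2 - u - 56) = (u - 1)/(u + 7)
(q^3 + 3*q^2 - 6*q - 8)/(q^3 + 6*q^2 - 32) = (q + 1)/(q + 4)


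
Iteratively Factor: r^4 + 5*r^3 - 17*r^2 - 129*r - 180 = (r + 3)*(r^3 + 2*r^2 - 23*r - 60) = (r + 3)^2*(r^2 - r - 20) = (r + 3)^2*(r + 4)*(r - 5)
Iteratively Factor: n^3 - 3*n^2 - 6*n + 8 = (n - 1)*(n^2 - 2*n - 8) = (n - 4)*(n - 1)*(n + 2)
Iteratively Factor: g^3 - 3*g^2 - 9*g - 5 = (g - 5)*(g^2 + 2*g + 1) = (g - 5)*(g + 1)*(g + 1)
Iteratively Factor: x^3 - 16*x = (x)*(x^2 - 16) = x*(x - 4)*(x + 4)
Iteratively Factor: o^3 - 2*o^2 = (o)*(o^2 - 2*o) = o*(o - 2)*(o)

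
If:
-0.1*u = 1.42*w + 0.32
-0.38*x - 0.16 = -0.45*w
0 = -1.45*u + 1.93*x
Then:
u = -0.82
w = -0.17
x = -0.62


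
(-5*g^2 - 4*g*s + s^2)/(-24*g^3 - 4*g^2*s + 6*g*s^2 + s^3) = (5*g^2 + 4*g*s - s^2)/(24*g^3 + 4*g^2*s - 6*g*s^2 - s^3)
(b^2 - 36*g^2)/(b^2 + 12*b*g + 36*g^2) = (b - 6*g)/(b + 6*g)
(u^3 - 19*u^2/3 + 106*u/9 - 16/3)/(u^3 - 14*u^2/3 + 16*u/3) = (u^2 - 11*u/3 + 2)/(u*(u - 2))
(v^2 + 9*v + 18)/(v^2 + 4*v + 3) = (v + 6)/(v + 1)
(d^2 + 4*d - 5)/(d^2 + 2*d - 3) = (d + 5)/(d + 3)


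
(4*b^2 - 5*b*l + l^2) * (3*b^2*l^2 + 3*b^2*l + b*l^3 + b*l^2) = 12*b^4*l^2 + 12*b^4*l - 11*b^3*l^3 - 11*b^3*l^2 - 2*b^2*l^4 - 2*b^2*l^3 + b*l^5 + b*l^4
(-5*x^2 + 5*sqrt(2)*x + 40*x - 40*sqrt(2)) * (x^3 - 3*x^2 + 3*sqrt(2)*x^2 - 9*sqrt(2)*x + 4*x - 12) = -5*x^5 - 10*sqrt(2)*x^4 + 55*x^4 - 110*x^3 + 110*sqrt(2)*x^3 - 220*sqrt(2)*x^2 - 110*x^2 - 220*sqrt(2)*x + 240*x + 480*sqrt(2)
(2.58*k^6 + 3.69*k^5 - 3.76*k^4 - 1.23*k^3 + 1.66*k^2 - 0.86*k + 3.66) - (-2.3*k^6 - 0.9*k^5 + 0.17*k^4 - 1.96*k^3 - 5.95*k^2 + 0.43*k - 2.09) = 4.88*k^6 + 4.59*k^5 - 3.93*k^4 + 0.73*k^3 + 7.61*k^2 - 1.29*k + 5.75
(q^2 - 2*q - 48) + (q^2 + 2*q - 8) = 2*q^2 - 56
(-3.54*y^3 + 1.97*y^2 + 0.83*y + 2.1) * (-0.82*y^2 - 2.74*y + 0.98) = 2.9028*y^5 + 8.0842*y^4 - 9.5476*y^3 - 2.0656*y^2 - 4.9406*y + 2.058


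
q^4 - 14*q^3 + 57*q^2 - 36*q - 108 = (q - 6)^2*(q - 3)*(q + 1)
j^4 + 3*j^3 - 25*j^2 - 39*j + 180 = (j - 3)^2*(j + 4)*(j + 5)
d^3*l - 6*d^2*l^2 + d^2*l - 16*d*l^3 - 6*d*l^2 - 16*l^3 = (d - 8*l)*(d + 2*l)*(d*l + l)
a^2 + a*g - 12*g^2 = (a - 3*g)*(a + 4*g)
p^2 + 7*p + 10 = (p + 2)*(p + 5)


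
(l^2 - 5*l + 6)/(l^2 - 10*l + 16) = (l - 3)/(l - 8)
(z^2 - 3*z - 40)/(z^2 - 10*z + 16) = (z + 5)/(z - 2)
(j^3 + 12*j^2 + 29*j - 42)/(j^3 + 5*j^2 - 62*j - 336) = (j - 1)/(j - 8)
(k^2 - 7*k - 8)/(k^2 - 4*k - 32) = (k + 1)/(k + 4)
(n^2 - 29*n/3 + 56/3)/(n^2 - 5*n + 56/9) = 3*(n - 7)/(3*n - 7)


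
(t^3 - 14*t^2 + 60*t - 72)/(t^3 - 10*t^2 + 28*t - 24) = (t - 6)/(t - 2)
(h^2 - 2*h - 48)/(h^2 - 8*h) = (h + 6)/h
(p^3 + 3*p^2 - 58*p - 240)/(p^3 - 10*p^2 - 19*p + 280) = (p + 6)/(p - 7)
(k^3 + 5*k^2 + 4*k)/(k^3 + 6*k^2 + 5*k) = (k + 4)/(k + 5)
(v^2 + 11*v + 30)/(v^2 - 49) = (v^2 + 11*v + 30)/(v^2 - 49)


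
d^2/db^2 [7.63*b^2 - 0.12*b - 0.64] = 15.2600000000000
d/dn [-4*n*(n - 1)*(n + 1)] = 4 - 12*n^2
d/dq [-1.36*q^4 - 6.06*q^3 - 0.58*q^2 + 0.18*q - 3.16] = -5.44*q^3 - 18.18*q^2 - 1.16*q + 0.18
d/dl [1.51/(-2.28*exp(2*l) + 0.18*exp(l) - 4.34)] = (6.8856*exp(l) - 0.2718)*exp(l)/(2.28*exp(2*l) - 0.18*exp(l) + 4.34)^2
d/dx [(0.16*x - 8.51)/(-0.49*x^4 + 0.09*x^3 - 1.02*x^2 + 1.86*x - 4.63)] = (0.2352*x^4 - 16.7084*x^3 + 2.4609*x^2 - 17.3604*x + 15.0878)/(0.2401*x^8 - 0.0882*x^7 + 1.0077*x^6 - 2.0064*x^5 + 5.9126*x^4 - 4.6278*x^3 + 12.9048*x^2 - 17.2236*x + 21.4369)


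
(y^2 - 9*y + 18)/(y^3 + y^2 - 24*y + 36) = (y - 6)/(y^2 + 4*y - 12)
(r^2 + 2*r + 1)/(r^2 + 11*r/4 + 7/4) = 4*(r + 1)/(4*r + 7)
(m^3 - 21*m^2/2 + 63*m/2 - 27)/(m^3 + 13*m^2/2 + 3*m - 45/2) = (m^2 - 9*m + 18)/(m^2 + 8*m + 15)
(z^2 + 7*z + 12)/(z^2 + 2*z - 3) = (z + 4)/(z - 1)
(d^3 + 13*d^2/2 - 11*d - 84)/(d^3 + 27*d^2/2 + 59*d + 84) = (2*d - 7)/(2*d + 7)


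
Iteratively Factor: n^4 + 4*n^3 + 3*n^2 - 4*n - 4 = (n + 1)*(n^3 + 3*n^2 - 4) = (n + 1)*(n + 2)*(n^2 + n - 2) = (n - 1)*(n + 1)*(n + 2)*(n + 2)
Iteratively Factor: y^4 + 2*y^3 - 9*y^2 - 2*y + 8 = (y + 1)*(y^3 + y^2 - 10*y + 8) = (y - 1)*(y + 1)*(y^2 + 2*y - 8) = (y - 1)*(y + 1)*(y + 4)*(y - 2)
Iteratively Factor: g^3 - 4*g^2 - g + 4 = (g - 4)*(g^2 - 1) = (g - 4)*(g + 1)*(g - 1)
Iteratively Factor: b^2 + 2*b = (b + 2)*(b)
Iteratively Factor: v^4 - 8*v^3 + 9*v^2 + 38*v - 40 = (v - 5)*(v^3 - 3*v^2 - 6*v + 8) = (v - 5)*(v - 4)*(v^2 + v - 2) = (v - 5)*(v - 4)*(v - 1)*(v + 2)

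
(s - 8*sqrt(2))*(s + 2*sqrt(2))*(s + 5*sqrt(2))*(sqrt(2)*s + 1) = sqrt(2)*s^4 - s^3 - 93*sqrt(2)*s^2 - 412*s - 160*sqrt(2)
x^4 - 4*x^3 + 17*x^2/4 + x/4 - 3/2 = (x - 2)*(x - 3/2)*(x - 1)*(x + 1/2)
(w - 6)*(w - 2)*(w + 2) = w^3 - 6*w^2 - 4*w + 24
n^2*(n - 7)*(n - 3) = n^4 - 10*n^3 + 21*n^2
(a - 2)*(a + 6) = a^2 + 4*a - 12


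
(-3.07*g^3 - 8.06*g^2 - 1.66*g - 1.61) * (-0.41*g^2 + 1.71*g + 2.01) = 1.2587*g^5 - 1.9451*g^4 - 19.2727*g^3 - 18.3791*g^2 - 6.0897*g - 3.2361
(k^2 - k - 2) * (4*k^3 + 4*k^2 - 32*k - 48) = 4*k^5 - 44*k^3 - 24*k^2 + 112*k + 96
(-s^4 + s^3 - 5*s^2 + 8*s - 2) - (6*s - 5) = -s^4 + s^3 - 5*s^2 + 2*s + 3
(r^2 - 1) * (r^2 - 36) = r^4 - 37*r^2 + 36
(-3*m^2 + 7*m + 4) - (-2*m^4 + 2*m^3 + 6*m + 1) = 2*m^4 - 2*m^3 - 3*m^2 + m + 3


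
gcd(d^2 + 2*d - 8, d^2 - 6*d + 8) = d - 2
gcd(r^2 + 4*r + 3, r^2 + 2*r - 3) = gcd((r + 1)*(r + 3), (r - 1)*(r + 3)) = r + 3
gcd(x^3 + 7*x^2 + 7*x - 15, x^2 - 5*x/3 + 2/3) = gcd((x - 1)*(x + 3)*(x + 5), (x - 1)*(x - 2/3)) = x - 1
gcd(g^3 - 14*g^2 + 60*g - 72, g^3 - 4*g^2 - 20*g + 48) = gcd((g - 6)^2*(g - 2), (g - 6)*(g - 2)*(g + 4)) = g^2 - 8*g + 12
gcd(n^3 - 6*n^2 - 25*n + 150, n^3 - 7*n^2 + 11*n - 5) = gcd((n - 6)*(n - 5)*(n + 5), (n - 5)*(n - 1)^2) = n - 5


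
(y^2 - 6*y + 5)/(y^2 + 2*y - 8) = (y^2 - 6*y + 5)/(y^2 + 2*y - 8)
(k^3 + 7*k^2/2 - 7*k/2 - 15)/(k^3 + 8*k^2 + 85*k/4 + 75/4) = 2*(k - 2)/(2*k + 5)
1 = 1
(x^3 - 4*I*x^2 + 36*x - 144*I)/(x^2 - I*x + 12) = (x^2 + 36)/(x + 3*I)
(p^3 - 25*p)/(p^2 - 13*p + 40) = p*(p + 5)/(p - 8)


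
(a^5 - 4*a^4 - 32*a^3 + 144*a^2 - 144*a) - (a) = a^5 - 4*a^4 - 32*a^3 + 144*a^2 - 145*a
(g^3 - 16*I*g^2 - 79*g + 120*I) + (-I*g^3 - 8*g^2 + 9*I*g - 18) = g^3 - I*g^3 - 8*g^2 - 16*I*g^2 - 79*g + 9*I*g - 18 + 120*I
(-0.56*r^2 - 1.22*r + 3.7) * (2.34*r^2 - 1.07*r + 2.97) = -1.3104*r^4 - 2.2556*r^3 + 8.3002*r^2 - 7.5824*r + 10.989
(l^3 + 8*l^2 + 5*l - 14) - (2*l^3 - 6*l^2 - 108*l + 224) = -l^3 + 14*l^2 + 113*l - 238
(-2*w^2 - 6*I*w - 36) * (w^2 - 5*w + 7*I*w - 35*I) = -2*w^4 + 10*w^3 - 20*I*w^3 + 6*w^2 + 100*I*w^2 - 30*w - 252*I*w + 1260*I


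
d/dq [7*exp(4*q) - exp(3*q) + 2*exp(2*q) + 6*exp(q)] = (28*exp(3*q) - 3*exp(2*q) + 4*exp(q) + 6)*exp(q)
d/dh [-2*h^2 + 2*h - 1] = 2 - 4*h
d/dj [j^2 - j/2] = 2*j - 1/2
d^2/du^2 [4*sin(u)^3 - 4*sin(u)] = -36*sin(u)^3 + 28*sin(u)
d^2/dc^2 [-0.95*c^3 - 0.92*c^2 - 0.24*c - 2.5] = -5.7*c - 1.84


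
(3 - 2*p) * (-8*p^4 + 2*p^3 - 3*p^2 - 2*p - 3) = 16*p^5 - 28*p^4 + 12*p^3 - 5*p^2 - 9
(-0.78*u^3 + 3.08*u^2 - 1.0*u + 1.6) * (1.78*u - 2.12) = -1.3884*u^4 + 7.136*u^3 - 8.3096*u^2 + 4.968*u - 3.392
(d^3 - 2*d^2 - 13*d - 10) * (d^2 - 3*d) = d^5 - 5*d^4 - 7*d^3 + 29*d^2 + 30*d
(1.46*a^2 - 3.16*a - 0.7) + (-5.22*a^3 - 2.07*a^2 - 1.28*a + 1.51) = -5.22*a^3 - 0.61*a^2 - 4.44*a + 0.81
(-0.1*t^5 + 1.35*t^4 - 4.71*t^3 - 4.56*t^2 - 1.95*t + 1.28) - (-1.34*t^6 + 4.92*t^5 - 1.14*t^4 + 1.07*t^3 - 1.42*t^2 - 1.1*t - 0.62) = 1.34*t^6 - 5.02*t^5 + 2.49*t^4 - 5.78*t^3 - 3.14*t^2 - 0.85*t + 1.9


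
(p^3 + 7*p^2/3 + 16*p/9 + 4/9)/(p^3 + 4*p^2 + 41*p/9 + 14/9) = (3*p + 2)/(3*p + 7)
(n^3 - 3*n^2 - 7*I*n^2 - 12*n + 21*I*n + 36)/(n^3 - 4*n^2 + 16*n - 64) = (n^2 - 3*n*(1 + I) + 9*I)/(n^2 + 4*n*(-1 + I) - 16*I)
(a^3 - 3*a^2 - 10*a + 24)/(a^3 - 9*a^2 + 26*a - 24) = (a + 3)/(a - 3)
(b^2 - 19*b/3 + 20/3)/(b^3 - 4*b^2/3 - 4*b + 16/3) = (b - 5)/(b^2 - 4)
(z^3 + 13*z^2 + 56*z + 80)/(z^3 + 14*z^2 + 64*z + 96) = (z + 5)/(z + 6)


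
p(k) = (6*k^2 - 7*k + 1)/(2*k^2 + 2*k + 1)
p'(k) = (-4*k - 2)*(6*k^2 - 7*k + 1)/(2*k^2 + 2*k + 1)^2 + (12*k - 7)/(2*k^2 + 2*k + 1)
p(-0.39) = 8.86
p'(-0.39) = -29.72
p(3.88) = 1.65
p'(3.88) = 0.27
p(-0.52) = 12.50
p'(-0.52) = -24.44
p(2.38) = 1.07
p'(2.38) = 0.54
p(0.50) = -0.40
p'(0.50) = 0.24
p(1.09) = 0.09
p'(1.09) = 0.99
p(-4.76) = 4.63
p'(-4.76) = 0.40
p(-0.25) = 5.00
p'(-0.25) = -24.00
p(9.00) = 2.34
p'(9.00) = 0.07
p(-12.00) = 3.58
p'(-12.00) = 0.05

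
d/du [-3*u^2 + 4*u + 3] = 4 - 6*u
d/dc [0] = 0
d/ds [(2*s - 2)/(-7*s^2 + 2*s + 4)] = 2*(7*s^2 - 14*s + 6)/(49*s^4 - 28*s^3 - 52*s^2 + 16*s + 16)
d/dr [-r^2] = -2*r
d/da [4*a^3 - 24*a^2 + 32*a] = 12*a^2 - 48*a + 32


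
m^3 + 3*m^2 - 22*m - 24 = (m - 4)*(m + 1)*(m + 6)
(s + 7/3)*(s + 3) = s^2 + 16*s/3 + 7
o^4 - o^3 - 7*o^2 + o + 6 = (o - 3)*(o - 1)*(o + 1)*(o + 2)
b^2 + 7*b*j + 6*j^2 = (b + j)*(b + 6*j)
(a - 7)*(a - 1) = a^2 - 8*a + 7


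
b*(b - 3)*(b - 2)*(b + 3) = b^4 - 2*b^3 - 9*b^2 + 18*b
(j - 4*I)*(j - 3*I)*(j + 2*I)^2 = j^4 - 3*I*j^3 + 12*j^2 - 20*I*j + 48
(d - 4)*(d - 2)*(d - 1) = d^3 - 7*d^2 + 14*d - 8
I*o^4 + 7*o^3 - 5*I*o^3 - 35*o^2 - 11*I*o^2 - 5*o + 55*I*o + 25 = (o - 5)*(o - 5*I)*(o - I)*(I*o + 1)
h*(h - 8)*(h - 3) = h^3 - 11*h^2 + 24*h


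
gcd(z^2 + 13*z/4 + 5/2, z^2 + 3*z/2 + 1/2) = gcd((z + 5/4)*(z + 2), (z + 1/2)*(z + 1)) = 1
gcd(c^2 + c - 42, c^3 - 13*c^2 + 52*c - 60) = c - 6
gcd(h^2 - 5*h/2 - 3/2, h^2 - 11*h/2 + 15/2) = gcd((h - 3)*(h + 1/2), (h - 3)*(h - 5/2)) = h - 3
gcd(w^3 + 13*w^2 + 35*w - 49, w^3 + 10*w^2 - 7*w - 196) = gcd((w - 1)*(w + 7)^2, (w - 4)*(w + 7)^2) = w^2 + 14*w + 49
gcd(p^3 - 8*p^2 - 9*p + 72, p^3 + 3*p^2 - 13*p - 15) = p - 3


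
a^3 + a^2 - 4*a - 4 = (a - 2)*(a + 1)*(a + 2)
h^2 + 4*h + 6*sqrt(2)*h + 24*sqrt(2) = (h + 4)*(h + 6*sqrt(2))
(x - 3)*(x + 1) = x^2 - 2*x - 3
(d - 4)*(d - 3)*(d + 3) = d^3 - 4*d^2 - 9*d + 36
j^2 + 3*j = j*(j + 3)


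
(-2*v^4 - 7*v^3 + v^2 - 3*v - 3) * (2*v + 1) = -4*v^5 - 16*v^4 - 5*v^3 - 5*v^2 - 9*v - 3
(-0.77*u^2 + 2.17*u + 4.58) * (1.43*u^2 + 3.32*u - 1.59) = -1.1011*u^4 + 0.5467*u^3 + 14.9781*u^2 + 11.7553*u - 7.2822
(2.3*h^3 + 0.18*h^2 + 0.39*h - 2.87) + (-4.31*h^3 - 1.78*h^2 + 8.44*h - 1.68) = -2.01*h^3 - 1.6*h^2 + 8.83*h - 4.55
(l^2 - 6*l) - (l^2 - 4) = 4 - 6*l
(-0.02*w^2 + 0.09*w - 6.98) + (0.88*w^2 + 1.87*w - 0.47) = 0.86*w^2 + 1.96*w - 7.45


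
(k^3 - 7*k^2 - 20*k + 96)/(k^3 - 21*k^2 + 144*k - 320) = (k^2 + k - 12)/(k^2 - 13*k + 40)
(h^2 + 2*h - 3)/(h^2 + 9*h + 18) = (h - 1)/(h + 6)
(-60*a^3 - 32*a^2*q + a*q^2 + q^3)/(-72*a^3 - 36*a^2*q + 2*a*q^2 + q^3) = (5*a + q)/(6*a + q)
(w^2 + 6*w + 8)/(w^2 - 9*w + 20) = (w^2 + 6*w + 8)/(w^2 - 9*w + 20)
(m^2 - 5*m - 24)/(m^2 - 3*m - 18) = (m - 8)/(m - 6)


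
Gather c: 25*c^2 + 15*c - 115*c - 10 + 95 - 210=25*c^2 - 100*c - 125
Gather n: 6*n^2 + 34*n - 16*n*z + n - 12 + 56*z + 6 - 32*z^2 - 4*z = 6*n^2 + n*(35 - 16*z) - 32*z^2 + 52*z - 6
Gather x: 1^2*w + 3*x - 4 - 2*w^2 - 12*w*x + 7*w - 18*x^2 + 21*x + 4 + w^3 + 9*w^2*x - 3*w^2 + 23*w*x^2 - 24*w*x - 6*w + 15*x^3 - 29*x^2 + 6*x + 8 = w^3 - 5*w^2 + 2*w + 15*x^3 + x^2*(23*w - 47) + x*(9*w^2 - 36*w + 30) + 8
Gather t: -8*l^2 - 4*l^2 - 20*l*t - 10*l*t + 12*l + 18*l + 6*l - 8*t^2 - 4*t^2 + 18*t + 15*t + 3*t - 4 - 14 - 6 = -12*l^2 + 36*l - 12*t^2 + t*(36 - 30*l) - 24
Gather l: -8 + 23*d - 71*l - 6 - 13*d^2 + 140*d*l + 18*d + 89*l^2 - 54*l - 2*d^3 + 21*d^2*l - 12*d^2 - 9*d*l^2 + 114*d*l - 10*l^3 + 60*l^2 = -2*d^3 - 25*d^2 + 41*d - 10*l^3 + l^2*(149 - 9*d) + l*(21*d^2 + 254*d - 125) - 14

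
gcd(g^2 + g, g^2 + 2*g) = g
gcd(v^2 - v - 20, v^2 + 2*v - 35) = v - 5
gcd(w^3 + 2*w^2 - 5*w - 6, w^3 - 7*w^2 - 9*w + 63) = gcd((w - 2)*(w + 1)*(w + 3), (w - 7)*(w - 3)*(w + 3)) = w + 3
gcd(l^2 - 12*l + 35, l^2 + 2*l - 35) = l - 5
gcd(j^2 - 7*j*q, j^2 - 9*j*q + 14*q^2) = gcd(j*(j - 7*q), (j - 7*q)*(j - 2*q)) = -j + 7*q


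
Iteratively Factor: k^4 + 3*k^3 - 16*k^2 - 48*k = (k + 3)*(k^3 - 16*k) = k*(k + 3)*(k^2 - 16) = k*(k - 4)*(k + 3)*(k + 4)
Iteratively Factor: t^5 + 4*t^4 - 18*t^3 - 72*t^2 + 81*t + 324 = (t + 3)*(t^4 + t^3 - 21*t^2 - 9*t + 108) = (t + 3)*(t + 4)*(t^3 - 3*t^2 - 9*t + 27) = (t - 3)*(t + 3)*(t + 4)*(t^2 - 9) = (t - 3)*(t + 3)^2*(t + 4)*(t - 3)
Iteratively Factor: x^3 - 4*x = (x)*(x^2 - 4) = x*(x - 2)*(x + 2)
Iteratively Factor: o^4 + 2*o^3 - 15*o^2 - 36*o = (o - 4)*(o^3 + 6*o^2 + 9*o) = (o - 4)*(o + 3)*(o^2 + 3*o) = (o - 4)*(o + 3)^2*(o)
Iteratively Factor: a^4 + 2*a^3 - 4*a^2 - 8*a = (a - 2)*(a^3 + 4*a^2 + 4*a) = a*(a - 2)*(a^2 + 4*a + 4) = a*(a - 2)*(a + 2)*(a + 2)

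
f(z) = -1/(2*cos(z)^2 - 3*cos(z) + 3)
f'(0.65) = -0.03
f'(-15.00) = -0.09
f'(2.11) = 0.17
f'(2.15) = 0.16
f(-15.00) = -0.16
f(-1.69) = -0.30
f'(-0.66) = 0.03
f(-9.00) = -0.14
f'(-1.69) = -0.30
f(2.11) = -0.20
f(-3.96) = -0.17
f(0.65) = -0.53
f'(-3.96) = 0.12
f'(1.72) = 0.29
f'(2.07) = 0.18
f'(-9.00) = -0.05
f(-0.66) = -0.53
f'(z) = -(4*sin(z)*cos(z) - 3*sin(z))/(2*cos(z)^2 - 3*cos(z) + 3)^2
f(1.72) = -0.29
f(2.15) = -0.19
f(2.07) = -0.20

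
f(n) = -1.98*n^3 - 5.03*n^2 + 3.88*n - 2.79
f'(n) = -5.94*n^2 - 10.06*n + 3.88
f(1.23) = -9.31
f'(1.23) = -17.48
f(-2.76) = -10.19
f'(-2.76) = -13.60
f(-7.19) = 445.24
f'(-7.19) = -230.86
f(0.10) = -2.45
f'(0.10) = 2.81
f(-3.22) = -1.33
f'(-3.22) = -25.32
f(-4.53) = 60.47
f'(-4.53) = -72.44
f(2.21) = -40.15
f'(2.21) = -47.36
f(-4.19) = 38.29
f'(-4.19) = -58.25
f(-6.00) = 220.53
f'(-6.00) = -149.60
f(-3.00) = -6.24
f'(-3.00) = -19.40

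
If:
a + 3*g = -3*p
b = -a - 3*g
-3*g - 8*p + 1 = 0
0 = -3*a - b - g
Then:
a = -3/23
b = 12/23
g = -3/23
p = 4/23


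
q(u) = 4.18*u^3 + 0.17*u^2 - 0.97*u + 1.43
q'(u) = 12.54*u^2 + 0.34*u - 0.97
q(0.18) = 1.29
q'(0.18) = -0.50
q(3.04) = 117.49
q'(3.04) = 115.95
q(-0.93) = -0.88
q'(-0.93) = 9.56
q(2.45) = 61.55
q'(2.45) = 75.13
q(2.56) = 70.19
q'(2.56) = 82.08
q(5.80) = 817.09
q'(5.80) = 422.85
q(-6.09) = -930.48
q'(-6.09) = 462.04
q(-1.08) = -2.59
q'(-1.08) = 13.29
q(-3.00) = -106.99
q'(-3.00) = 110.87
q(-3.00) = -106.99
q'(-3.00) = 110.87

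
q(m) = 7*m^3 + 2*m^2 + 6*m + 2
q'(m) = 21*m^2 + 4*m + 6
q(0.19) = 3.26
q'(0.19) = 7.52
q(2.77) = 182.74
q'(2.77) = 178.21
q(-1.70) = -36.81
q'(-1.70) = 59.89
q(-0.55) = -1.86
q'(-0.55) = 10.15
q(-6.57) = -1936.24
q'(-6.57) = 886.18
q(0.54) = 6.93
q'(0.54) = 14.28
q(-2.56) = -117.69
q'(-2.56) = 133.39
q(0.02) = 2.12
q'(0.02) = 6.09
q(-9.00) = -4993.00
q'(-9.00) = 1671.00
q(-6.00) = -1474.00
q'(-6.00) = 738.00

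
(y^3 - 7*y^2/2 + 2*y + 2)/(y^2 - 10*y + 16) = (y^2 - 3*y/2 - 1)/(y - 8)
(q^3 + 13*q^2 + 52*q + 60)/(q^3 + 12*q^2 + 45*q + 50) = (q + 6)/(q + 5)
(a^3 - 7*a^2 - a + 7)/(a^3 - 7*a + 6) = (a^2 - 6*a - 7)/(a^2 + a - 6)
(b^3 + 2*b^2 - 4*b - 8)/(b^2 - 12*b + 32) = (b^3 + 2*b^2 - 4*b - 8)/(b^2 - 12*b + 32)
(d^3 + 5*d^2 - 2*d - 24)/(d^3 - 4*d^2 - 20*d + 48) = (d + 3)/(d - 6)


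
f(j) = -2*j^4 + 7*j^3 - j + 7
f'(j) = -8*j^3 + 21*j^2 - 1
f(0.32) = 6.89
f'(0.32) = 0.89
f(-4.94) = -2023.01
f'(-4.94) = 1475.91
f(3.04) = 29.81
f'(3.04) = -31.68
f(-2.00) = -79.00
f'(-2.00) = 147.00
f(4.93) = -340.62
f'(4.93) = -449.18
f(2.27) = 33.50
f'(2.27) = 13.63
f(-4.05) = -992.04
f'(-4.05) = 874.89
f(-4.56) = -1516.92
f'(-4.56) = 1194.22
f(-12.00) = -53549.00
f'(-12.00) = 16847.00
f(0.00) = 7.00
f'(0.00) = -1.00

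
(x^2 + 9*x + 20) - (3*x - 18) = x^2 + 6*x + 38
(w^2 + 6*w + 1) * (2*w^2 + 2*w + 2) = 2*w^4 + 14*w^3 + 16*w^2 + 14*w + 2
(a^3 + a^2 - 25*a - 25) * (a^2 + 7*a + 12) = a^5 + 8*a^4 - 6*a^3 - 188*a^2 - 475*a - 300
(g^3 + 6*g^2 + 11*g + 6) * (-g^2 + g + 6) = -g^5 - 5*g^4 + g^3 + 41*g^2 + 72*g + 36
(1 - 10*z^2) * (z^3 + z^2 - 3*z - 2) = -10*z^5 - 10*z^4 + 31*z^3 + 21*z^2 - 3*z - 2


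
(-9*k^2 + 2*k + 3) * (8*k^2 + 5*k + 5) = -72*k^4 - 29*k^3 - 11*k^2 + 25*k + 15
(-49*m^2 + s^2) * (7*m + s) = -343*m^3 - 49*m^2*s + 7*m*s^2 + s^3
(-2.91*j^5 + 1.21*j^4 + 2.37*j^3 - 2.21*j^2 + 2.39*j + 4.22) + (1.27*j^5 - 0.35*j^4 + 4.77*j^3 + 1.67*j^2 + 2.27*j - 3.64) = -1.64*j^5 + 0.86*j^4 + 7.14*j^3 - 0.54*j^2 + 4.66*j + 0.58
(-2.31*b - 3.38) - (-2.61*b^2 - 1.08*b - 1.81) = 2.61*b^2 - 1.23*b - 1.57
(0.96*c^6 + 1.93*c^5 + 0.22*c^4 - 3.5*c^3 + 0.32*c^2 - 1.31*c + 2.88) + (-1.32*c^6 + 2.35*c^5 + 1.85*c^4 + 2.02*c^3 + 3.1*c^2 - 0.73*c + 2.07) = -0.36*c^6 + 4.28*c^5 + 2.07*c^4 - 1.48*c^3 + 3.42*c^2 - 2.04*c + 4.95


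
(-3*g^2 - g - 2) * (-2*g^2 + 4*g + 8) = 6*g^4 - 10*g^3 - 24*g^2 - 16*g - 16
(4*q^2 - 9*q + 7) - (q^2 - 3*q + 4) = 3*q^2 - 6*q + 3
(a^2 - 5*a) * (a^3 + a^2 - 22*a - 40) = a^5 - 4*a^4 - 27*a^3 + 70*a^2 + 200*a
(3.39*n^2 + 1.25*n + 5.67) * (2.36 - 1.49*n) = -5.0511*n^3 + 6.1379*n^2 - 5.4983*n + 13.3812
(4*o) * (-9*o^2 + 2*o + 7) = -36*o^3 + 8*o^2 + 28*o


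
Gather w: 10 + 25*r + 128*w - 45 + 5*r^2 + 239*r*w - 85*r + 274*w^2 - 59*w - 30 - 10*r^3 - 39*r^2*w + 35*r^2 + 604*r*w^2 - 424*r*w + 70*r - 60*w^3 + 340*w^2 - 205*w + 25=-10*r^3 + 40*r^2 + 10*r - 60*w^3 + w^2*(604*r + 614) + w*(-39*r^2 - 185*r - 136) - 40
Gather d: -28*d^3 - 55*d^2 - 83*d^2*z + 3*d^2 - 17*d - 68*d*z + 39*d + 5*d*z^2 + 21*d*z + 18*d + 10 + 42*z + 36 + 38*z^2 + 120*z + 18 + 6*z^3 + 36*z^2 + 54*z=-28*d^3 + d^2*(-83*z - 52) + d*(5*z^2 - 47*z + 40) + 6*z^3 + 74*z^2 + 216*z + 64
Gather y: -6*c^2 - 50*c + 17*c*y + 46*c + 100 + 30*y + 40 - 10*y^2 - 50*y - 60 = -6*c^2 - 4*c - 10*y^2 + y*(17*c - 20) + 80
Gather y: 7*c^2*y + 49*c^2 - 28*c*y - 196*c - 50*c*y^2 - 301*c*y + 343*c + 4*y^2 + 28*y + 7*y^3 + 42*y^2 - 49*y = 49*c^2 + 147*c + 7*y^3 + y^2*(46 - 50*c) + y*(7*c^2 - 329*c - 21)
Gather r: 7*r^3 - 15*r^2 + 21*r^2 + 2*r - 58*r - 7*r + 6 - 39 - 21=7*r^3 + 6*r^2 - 63*r - 54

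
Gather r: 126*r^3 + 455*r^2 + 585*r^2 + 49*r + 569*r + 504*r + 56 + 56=126*r^3 + 1040*r^2 + 1122*r + 112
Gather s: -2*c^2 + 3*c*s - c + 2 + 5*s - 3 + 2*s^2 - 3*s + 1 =-2*c^2 - c + 2*s^2 + s*(3*c + 2)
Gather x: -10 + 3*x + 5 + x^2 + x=x^2 + 4*x - 5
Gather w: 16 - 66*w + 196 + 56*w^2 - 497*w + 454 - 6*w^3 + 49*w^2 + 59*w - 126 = -6*w^3 + 105*w^2 - 504*w + 540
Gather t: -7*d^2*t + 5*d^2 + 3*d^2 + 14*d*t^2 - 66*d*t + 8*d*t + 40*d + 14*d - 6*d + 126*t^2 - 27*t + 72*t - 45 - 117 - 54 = 8*d^2 + 48*d + t^2*(14*d + 126) + t*(-7*d^2 - 58*d + 45) - 216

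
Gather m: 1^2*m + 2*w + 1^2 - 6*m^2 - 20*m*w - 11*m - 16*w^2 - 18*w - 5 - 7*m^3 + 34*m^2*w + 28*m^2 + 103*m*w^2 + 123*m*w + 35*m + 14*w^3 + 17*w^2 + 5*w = -7*m^3 + m^2*(34*w + 22) + m*(103*w^2 + 103*w + 25) + 14*w^3 + w^2 - 11*w - 4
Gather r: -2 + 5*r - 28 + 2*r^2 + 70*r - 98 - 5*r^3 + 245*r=-5*r^3 + 2*r^2 + 320*r - 128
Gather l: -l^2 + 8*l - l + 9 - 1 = -l^2 + 7*l + 8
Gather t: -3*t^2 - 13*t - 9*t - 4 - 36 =-3*t^2 - 22*t - 40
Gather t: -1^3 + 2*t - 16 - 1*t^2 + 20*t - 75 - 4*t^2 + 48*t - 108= -5*t^2 + 70*t - 200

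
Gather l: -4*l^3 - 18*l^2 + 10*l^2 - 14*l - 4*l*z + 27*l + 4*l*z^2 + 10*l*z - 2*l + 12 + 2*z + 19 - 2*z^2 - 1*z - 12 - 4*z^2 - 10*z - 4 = -4*l^3 - 8*l^2 + l*(4*z^2 + 6*z + 11) - 6*z^2 - 9*z + 15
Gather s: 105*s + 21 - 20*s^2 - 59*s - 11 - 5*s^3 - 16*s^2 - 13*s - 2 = -5*s^3 - 36*s^2 + 33*s + 8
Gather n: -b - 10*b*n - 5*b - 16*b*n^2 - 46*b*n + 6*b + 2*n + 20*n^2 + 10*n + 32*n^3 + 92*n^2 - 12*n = -56*b*n + 32*n^3 + n^2*(112 - 16*b)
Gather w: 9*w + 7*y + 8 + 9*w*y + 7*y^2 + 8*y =w*(9*y + 9) + 7*y^2 + 15*y + 8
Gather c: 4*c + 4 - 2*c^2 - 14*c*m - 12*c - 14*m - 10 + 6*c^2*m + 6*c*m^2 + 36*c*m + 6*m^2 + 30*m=c^2*(6*m - 2) + c*(6*m^2 + 22*m - 8) + 6*m^2 + 16*m - 6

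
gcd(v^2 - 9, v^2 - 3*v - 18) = v + 3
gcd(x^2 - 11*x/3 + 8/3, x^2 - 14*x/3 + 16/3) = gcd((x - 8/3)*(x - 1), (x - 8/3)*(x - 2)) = x - 8/3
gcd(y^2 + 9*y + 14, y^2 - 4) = y + 2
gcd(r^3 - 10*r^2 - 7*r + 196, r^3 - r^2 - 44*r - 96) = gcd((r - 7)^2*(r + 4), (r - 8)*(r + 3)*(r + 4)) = r + 4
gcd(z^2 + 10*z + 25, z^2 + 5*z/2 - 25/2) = z + 5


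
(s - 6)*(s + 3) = s^2 - 3*s - 18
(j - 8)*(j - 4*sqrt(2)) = j^2 - 8*j - 4*sqrt(2)*j + 32*sqrt(2)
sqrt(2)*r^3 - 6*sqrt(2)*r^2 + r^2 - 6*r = r*(r - 6)*(sqrt(2)*r + 1)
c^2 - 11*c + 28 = (c - 7)*(c - 4)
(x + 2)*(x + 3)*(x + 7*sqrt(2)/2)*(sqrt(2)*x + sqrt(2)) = sqrt(2)*x^4 + 7*x^3 + 6*sqrt(2)*x^3 + 11*sqrt(2)*x^2 + 42*x^2 + 6*sqrt(2)*x + 77*x + 42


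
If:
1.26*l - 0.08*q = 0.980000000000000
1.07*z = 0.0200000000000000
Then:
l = 0.0634920634920635*q + 0.777777777777778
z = 0.02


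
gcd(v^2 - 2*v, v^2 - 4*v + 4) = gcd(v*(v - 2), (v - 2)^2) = v - 2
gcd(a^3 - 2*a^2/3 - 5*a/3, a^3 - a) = a^2 + a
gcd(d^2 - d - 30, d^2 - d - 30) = d^2 - d - 30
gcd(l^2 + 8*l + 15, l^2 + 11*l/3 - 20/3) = l + 5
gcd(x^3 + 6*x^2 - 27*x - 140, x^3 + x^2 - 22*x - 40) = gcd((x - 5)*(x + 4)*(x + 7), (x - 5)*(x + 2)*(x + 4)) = x^2 - x - 20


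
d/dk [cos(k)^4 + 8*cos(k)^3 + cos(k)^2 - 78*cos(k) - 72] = 2*(-2*cos(k)^3 - 12*cos(k)^2 - cos(k) + 39)*sin(k)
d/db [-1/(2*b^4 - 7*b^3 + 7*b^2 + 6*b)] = (8*b^3 - 21*b^2 + 14*b + 6)/(b^2*(2*b^3 - 7*b^2 + 7*b + 6)^2)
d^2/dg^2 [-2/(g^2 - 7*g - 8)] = 4*(-g^2 + 7*g + (2*g - 7)^2 + 8)/(-g^2 + 7*g + 8)^3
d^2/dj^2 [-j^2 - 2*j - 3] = -2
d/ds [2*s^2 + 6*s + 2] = 4*s + 6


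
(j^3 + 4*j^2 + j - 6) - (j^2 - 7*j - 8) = j^3 + 3*j^2 + 8*j + 2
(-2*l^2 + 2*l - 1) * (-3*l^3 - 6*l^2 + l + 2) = 6*l^5 + 6*l^4 - 11*l^3 + 4*l^2 + 3*l - 2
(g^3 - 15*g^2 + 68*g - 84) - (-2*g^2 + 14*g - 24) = g^3 - 13*g^2 + 54*g - 60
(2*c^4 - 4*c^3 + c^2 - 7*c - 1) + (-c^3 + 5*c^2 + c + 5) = 2*c^4 - 5*c^3 + 6*c^2 - 6*c + 4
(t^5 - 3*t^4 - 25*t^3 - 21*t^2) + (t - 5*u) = t^5 - 3*t^4 - 25*t^3 - 21*t^2 + t - 5*u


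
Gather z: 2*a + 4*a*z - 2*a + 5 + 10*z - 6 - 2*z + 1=z*(4*a + 8)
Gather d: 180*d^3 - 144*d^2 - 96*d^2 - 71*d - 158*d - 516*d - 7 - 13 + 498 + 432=180*d^3 - 240*d^2 - 745*d + 910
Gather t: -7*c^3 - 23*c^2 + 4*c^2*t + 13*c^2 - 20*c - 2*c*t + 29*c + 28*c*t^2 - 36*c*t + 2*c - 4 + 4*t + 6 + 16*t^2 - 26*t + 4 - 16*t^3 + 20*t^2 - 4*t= -7*c^3 - 10*c^2 + 11*c - 16*t^3 + t^2*(28*c + 36) + t*(4*c^2 - 38*c - 26) + 6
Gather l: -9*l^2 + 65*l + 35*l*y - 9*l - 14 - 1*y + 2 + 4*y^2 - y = -9*l^2 + l*(35*y + 56) + 4*y^2 - 2*y - 12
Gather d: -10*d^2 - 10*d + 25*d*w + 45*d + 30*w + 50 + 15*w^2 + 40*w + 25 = -10*d^2 + d*(25*w + 35) + 15*w^2 + 70*w + 75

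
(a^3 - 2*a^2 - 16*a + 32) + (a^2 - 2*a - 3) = a^3 - a^2 - 18*a + 29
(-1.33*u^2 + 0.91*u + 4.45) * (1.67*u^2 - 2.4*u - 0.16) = -2.2211*u^4 + 4.7117*u^3 + 5.4603*u^2 - 10.8256*u - 0.712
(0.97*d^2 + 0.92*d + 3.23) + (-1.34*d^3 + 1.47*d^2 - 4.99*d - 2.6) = -1.34*d^3 + 2.44*d^2 - 4.07*d + 0.63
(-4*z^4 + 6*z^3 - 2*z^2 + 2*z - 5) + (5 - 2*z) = -4*z^4 + 6*z^3 - 2*z^2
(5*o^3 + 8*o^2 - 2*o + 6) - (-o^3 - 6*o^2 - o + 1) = 6*o^3 + 14*o^2 - o + 5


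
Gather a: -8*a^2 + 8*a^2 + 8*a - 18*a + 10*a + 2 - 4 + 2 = 0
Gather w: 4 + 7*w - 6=7*w - 2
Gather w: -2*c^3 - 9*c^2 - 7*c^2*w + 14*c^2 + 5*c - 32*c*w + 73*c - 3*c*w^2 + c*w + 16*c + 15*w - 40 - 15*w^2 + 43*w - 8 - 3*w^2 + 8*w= -2*c^3 + 5*c^2 + 94*c + w^2*(-3*c - 18) + w*(-7*c^2 - 31*c + 66) - 48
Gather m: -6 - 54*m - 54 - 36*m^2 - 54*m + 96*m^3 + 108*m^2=96*m^3 + 72*m^2 - 108*m - 60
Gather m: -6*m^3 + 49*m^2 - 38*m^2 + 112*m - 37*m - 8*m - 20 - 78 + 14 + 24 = -6*m^3 + 11*m^2 + 67*m - 60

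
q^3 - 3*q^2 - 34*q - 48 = (q - 8)*(q + 2)*(q + 3)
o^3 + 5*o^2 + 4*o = o*(o + 1)*(o + 4)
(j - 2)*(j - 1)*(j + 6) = j^3 + 3*j^2 - 16*j + 12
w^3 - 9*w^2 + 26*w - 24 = (w - 4)*(w - 3)*(w - 2)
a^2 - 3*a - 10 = (a - 5)*(a + 2)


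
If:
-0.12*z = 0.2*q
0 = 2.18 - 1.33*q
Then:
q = 1.64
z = -2.73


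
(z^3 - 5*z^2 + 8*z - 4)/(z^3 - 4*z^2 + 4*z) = (z - 1)/z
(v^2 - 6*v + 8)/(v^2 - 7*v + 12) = (v - 2)/(v - 3)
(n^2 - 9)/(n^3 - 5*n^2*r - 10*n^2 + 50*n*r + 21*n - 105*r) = (-n - 3)/(-n^2 + 5*n*r + 7*n - 35*r)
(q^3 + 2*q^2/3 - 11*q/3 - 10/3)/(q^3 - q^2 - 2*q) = (q + 5/3)/q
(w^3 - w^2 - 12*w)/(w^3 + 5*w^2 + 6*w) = (w - 4)/(w + 2)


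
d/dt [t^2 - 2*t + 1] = 2*t - 2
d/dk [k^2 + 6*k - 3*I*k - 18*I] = 2*k + 6 - 3*I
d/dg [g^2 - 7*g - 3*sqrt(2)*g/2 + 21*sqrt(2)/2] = 2*g - 7 - 3*sqrt(2)/2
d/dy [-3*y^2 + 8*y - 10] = 8 - 6*y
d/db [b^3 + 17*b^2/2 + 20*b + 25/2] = 3*b^2 + 17*b + 20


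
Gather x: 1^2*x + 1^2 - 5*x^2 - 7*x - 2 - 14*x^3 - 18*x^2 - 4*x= -14*x^3 - 23*x^2 - 10*x - 1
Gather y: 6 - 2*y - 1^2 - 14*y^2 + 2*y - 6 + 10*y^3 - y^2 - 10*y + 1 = 10*y^3 - 15*y^2 - 10*y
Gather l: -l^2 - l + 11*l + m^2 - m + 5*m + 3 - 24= -l^2 + 10*l + m^2 + 4*m - 21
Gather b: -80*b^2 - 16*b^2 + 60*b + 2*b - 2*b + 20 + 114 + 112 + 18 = -96*b^2 + 60*b + 264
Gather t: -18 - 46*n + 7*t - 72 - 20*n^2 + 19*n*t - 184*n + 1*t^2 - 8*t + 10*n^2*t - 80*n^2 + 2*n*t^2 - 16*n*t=-100*n^2 - 230*n + t^2*(2*n + 1) + t*(10*n^2 + 3*n - 1) - 90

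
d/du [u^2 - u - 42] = 2*u - 1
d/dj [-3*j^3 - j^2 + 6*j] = -9*j^2 - 2*j + 6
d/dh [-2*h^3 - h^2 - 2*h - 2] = -6*h^2 - 2*h - 2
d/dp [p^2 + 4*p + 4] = 2*p + 4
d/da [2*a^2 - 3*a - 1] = 4*a - 3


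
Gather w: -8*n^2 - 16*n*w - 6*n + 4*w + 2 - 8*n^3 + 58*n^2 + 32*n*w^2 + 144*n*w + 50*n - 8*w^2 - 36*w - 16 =-8*n^3 + 50*n^2 + 44*n + w^2*(32*n - 8) + w*(128*n - 32) - 14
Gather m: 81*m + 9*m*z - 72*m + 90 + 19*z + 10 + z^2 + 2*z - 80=m*(9*z + 9) + z^2 + 21*z + 20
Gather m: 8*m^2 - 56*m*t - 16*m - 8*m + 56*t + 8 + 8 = 8*m^2 + m*(-56*t - 24) + 56*t + 16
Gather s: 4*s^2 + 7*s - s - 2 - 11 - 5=4*s^2 + 6*s - 18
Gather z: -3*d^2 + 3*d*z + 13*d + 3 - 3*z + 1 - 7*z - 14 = -3*d^2 + 13*d + z*(3*d - 10) - 10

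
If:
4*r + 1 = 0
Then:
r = -1/4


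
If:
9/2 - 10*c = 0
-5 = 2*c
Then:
No Solution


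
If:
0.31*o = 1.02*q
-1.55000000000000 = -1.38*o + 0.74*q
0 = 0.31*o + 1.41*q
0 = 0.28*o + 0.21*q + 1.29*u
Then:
No Solution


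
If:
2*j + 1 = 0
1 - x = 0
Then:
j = -1/2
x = 1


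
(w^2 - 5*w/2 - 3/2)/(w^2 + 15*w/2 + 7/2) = (w - 3)/(w + 7)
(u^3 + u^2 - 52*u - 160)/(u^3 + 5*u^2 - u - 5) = (u^2 - 4*u - 32)/(u^2 - 1)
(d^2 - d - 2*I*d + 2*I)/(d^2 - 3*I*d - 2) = (d - 1)/(d - I)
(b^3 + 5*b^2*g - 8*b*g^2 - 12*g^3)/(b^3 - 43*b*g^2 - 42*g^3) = (b - 2*g)/(b - 7*g)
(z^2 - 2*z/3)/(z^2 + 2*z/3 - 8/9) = 3*z/(3*z + 4)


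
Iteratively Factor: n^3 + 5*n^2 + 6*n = (n + 3)*(n^2 + 2*n) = (n + 2)*(n + 3)*(n)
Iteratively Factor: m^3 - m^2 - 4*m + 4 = (m - 1)*(m^2 - 4) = (m - 1)*(m + 2)*(m - 2)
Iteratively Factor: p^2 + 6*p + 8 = (p + 4)*(p + 2)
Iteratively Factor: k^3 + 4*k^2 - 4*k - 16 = (k + 4)*(k^2 - 4) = (k - 2)*(k + 4)*(k + 2)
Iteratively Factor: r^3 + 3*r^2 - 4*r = (r + 4)*(r^2 - r) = (r - 1)*(r + 4)*(r)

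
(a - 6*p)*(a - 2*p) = a^2 - 8*a*p + 12*p^2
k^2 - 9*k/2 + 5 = (k - 5/2)*(k - 2)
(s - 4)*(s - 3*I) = s^2 - 4*s - 3*I*s + 12*I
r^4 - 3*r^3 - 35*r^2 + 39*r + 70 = (r - 7)*(r - 2)*(r + 1)*(r + 5)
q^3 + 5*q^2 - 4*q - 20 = (q - 2)*(q + 2)*(q + 5)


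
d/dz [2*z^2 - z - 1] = 4*z - 1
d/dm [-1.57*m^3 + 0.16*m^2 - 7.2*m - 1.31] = -4.71*m^2 + 0.32*m - 7.2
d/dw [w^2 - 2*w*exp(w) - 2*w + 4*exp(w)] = -2*w*exp(w) + 2*w + 2*exp(w) - 2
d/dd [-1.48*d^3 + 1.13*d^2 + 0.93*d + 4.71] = -4.44*d^2 + 2.26*d + 0.93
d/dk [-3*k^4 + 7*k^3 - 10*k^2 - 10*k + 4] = -12*k^3 + 21*k^2 - 20*k - 10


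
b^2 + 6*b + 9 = (b + 3)^2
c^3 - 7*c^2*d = c^2*(c - 7*d)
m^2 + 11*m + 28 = (m + 4)*(m + 7)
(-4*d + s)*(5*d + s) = -20*d^2 + d*s + s^2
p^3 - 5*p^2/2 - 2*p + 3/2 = (p - 3)*(p - 1/2)*(p + 1)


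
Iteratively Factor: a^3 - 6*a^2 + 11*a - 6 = (a - 1)*(a^2 - 5*a + 6) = (a - 2)*(a - 1)*(a - 3)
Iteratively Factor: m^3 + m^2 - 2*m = (m)*(m^2 + m - 2) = m*(m - 1)*(m + 2)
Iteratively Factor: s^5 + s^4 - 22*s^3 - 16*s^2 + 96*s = (s + 4)*(s^4 - 3*s^3 - 10*s^2 + 24*s) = (s + 3)*(s + 4)*(s^3 - 6*s^2 + 8*s) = (s - 2)*(s + 3)*(s + 4)*(s^2 - 4*s) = s*(s - 2)*(s + 3)*(s + 4)*(s - 4)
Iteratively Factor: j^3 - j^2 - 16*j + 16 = (j - 4)*(j^2 + 3*j - 4) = (j - 4)*(j - 1)*(j + 4)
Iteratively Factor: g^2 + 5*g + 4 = (g + 4)*(g + 1)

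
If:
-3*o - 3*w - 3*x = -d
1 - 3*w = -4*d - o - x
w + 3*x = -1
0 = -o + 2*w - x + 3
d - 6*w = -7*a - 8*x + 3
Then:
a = -62/147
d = -9/7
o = 2/3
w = -8/7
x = 1/21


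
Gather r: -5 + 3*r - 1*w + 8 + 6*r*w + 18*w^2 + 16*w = r*(6*w + 3) + 18*w^2 + 15*w + 3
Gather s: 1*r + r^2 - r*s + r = r^2 - r*s + 2*r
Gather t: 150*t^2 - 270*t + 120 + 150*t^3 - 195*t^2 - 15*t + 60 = 150*t^3 - 45*t^2 - 285*t + 180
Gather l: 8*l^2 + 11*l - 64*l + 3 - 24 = 8*l^2 - 53*l - 21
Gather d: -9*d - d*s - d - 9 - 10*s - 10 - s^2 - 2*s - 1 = d*(-s - 10) - s^2 - 12*s - 20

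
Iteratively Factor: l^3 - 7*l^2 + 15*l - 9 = (l - 3)*(l^2 - 4*l + 3) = (l - 3)^2*(l - 1)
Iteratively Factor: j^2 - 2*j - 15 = (j - 5)*(j + 3)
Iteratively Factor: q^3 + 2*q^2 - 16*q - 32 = (q + 4)*(q^2 - 2*q - 8) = (q + 2)*(q + 4)*(q - 4)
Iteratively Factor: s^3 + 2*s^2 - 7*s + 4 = (s + 4)*(s^2 - 2*s + 1) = (s - 1)*(s + 4)*(s - 1)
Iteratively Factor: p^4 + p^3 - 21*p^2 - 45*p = (p + 3)*(p^3 - 2*p^2 - 15*p) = p*(p + 3)*(p^2 - 2*p - 15) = p*(p - 5)*(p + 3)*(p + 3)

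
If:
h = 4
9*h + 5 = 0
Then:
No Solution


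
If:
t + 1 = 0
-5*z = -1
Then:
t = -1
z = 1/5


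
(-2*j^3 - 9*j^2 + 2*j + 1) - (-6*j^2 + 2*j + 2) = -2*j^3 - 3*j^2 - 1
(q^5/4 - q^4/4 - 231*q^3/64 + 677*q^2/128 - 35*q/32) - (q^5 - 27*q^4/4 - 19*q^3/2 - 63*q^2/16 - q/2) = -3*q^5/4 + 13*q^4/2 + 377*q^3/64 + 1181*q^2/128 - 19*q/32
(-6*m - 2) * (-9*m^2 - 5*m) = 54*m^3 + 48*m^2 + 10*m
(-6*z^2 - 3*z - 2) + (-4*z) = -6*z^2 - 7*z - 2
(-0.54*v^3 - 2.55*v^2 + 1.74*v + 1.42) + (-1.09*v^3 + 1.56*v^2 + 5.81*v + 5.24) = -1.63*v^3 - 0.99*v^2 + 7.55*v + 6.66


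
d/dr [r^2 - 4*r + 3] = 2*r - 4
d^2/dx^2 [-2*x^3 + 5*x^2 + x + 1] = 10 - 12*x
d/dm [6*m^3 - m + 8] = 18*m^2 - 1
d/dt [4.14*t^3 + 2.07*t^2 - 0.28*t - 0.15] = 12.42*t^2 + 4.14*t - 0.28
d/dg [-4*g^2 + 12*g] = 12 - 8*g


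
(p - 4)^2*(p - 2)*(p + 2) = p^4 - 8*p^3 + 12*p^2 + 32*p - 64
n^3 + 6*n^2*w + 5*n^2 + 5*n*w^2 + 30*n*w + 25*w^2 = (n + 5)*(n + w)*(n + 5*w)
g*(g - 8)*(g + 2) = g^3 - 6*g^2 - 16*g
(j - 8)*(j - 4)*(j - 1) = j^3 - 13*j^2 + 44*j - 32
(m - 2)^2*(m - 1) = m^3 - 5*m^2 + 8*m - 4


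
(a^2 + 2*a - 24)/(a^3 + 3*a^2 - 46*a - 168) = (a - 4)/(a^2 - 3*a - 28)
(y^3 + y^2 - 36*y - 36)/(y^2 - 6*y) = y + 7 + 6/y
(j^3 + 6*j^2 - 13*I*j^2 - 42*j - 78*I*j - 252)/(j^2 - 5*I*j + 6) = (j^2 + j*(6 - 7*I) - 42*I)/(j + I)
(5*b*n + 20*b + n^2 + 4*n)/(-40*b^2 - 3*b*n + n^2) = (-n - 4)/(8*b - n)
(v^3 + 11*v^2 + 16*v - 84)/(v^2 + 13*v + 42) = v - 2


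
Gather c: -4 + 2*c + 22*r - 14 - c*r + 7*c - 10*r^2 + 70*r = c*(9 - r) - 10*r^2 + 92*r - 18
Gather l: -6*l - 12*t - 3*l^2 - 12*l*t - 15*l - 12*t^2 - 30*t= -3*l^2 + l*(-12*t - 21) - 12*t^2 - 42*t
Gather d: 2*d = 2*d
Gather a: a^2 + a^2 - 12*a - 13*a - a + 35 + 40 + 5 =2*a^2 - 26*a + 80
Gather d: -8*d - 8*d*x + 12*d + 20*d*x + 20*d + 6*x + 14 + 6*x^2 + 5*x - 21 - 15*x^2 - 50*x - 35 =d*(12*x + 24) - 9*x^2 - 39*x - 42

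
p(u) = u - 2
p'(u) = 1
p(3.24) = 1.24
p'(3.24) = 1.00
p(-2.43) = -4.43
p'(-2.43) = 1.00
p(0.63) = -1.37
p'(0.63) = 1.00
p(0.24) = -1.76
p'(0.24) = 1.00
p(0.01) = -1.99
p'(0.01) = 1.00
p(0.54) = -1.46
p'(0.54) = 1.00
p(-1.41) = -3.41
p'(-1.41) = 1.00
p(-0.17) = -2.17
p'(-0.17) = 1.00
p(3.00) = 1.00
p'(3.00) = 1.00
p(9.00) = 7.00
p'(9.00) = 1.00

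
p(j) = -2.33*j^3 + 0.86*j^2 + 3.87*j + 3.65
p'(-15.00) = -1594.68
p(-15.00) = 8002.85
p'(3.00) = -53.88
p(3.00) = -39.91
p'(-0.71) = -0.87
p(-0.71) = 2.17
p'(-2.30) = -37.06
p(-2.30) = 27.65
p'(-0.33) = 2.54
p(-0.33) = 2.55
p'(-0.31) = 2.67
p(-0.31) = 2.60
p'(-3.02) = -65.08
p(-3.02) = 63.98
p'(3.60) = -80.53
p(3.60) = -79.98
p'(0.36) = 3.58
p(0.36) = 5.05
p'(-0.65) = -0.20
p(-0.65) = 2.14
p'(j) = -6.99*j^2 + 1.72*j + 3.87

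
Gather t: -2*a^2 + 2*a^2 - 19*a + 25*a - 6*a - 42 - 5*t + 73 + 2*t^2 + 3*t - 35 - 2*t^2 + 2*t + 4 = 0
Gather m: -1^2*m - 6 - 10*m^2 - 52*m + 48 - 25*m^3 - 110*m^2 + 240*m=-25*m^3 - 120*m^2 + 187*m + 42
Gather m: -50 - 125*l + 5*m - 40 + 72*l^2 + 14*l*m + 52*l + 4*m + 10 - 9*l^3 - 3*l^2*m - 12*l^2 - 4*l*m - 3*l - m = -9*l^3 + 60*l^2 - 76*l + m*(-3*l^2 + 10*l + 8) - 80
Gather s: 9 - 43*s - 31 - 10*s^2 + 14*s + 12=-10*s^2 - 29*s - 10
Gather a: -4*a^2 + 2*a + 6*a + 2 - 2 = -4*a^2 + 8*a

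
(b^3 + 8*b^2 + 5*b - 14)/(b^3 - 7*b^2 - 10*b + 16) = (b + 7)/(b - 8)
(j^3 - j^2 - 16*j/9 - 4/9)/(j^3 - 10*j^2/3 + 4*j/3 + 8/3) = (j + 1/3)/(j - 2)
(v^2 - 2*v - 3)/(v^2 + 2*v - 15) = (v + 1)/(v + 5)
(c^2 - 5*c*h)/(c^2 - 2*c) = (c - 5*h)/(c - 2)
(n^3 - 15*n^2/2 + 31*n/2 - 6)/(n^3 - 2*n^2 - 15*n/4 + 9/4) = 2*(n - 4)/(2*n + 3)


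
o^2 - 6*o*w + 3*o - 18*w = (o + 3)*(o - 6*w)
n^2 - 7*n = n*(n - 7)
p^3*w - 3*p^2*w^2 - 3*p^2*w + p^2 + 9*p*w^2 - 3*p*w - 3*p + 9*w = (p - 3)*(p - 3*w)*(p*w + 1)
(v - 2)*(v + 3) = v^2 + v - 6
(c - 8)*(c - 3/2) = c^2 - 19*c/2 + 12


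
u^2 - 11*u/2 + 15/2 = (u - 3)*(u - 5/2)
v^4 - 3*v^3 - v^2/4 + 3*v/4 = v*(v - 3)*(v - 1/2)*(v + 1/2)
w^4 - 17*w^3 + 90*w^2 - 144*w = w*(w - 8)*(w - 6)*(w - 3)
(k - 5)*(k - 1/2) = k^2 - 11*k/2 + 5/2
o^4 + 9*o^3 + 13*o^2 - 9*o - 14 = (o - 1)*(o + 1)*(o + 2)*(o + 7)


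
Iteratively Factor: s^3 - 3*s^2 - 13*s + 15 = (s - 5)*(s^2 + 2*s - 3) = (s - 5)*(s + 3)*(s - 1)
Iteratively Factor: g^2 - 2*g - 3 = (g + 1)*(g - 3)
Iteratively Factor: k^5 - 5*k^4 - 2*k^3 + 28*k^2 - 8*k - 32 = (k - 2)*(k^4 - 3*k^3 - 8*k^2 + 12*k + 16) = (k - 2)*(k + 1)*(k^3 - 4*k^2 - 4*k + 16) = (k - 2)*(k + 1)*(k + 2)*(k^2 - 6*k + 8) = (k - 4)*(k - 2)*(k + 1)*(k + 2)*(k - 2)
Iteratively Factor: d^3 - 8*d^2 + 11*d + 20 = (d - 4)*(d^2 - 4*d - 5) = (d - 4)*(d + 1)*(d - 5)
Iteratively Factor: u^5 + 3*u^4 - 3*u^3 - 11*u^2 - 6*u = (u - 2)*(u^4 + 5*u^3 + 7*u^2 + 3*u) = (u - 2)*(u + 1)*(u^3 + 4*u^2 + 3*u) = (u - 2)*(u + 1)^2*(u^2 + 3*u) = u*(u - 2)*(u + 1)^2*(u + 3)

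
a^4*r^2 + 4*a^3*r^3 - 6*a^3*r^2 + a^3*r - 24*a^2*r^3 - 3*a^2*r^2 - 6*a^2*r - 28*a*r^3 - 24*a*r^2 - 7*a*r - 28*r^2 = (a - 7)*(a + 4*r)*(a*r + 1)*(a*r + r)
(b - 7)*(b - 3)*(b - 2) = b^3 - 12*b^2 + 41*b - 42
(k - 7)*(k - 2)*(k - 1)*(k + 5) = k^4 - 5*k^3 - 27*k^2 + 101*k - 70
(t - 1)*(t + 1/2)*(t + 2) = t^3 + 3*t^2/2 - 3*t/2 - 1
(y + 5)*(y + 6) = y^2 + 11*y + 30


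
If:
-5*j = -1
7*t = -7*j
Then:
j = 1/5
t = -1/5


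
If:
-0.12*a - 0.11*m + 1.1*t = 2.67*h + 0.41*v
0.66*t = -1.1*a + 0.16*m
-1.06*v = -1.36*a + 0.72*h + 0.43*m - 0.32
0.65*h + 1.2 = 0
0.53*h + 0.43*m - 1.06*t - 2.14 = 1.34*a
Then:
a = 3.09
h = -1.85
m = 10.41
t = -2.62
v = 1.29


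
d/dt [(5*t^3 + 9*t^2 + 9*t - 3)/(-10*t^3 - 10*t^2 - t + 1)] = 2*(20*t^4 + 85*t^3 + 3*t^2 - 21*t + 3)/(100*t^6 + 200*t^5 + 120*t^4 - 19*t^2 - 2*t + 1)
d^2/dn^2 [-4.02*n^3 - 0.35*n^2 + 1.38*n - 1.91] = -24.12*n - 0.7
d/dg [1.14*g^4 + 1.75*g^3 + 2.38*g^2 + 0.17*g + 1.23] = 4.56*g^3 + 5.25*g^2 + 4.76*g + 0.17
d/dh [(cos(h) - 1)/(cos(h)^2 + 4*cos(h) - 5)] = sin(h)/(cos(h) + 5)^2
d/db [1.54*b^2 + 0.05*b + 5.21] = 3.08*b + 0.05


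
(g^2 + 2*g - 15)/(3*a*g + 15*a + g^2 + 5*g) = (g - 3)/(3*a + g)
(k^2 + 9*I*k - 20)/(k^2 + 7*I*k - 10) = (k + 4*I)/(k + 2*I)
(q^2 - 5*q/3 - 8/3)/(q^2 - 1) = (q - 8/3)/(q - 1)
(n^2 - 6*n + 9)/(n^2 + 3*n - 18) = (n - 3)/(n + 6)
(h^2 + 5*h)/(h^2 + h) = (h + 5)/(h + 1)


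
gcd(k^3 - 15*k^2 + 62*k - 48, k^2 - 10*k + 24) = k - 6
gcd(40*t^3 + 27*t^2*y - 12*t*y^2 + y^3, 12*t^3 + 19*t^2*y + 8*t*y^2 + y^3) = t + y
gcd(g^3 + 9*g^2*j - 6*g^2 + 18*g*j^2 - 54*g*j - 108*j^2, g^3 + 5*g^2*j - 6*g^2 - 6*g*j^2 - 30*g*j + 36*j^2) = g^2 + 6*g*j - 6*g - 36*j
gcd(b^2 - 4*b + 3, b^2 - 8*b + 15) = b - 3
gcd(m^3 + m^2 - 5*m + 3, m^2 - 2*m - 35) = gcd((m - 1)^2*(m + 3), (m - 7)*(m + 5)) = 1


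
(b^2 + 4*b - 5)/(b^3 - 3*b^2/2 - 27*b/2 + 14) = 2*(b + 5)/(2*b^2 - b - 28)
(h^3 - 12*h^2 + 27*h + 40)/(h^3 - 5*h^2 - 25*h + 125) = (h^2 - 7*h - 8)/(h^2 - 25)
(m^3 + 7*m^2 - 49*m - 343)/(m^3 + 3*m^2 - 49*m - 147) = (m + 7)/(m + 3)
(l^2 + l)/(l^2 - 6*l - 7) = l/(l - 7)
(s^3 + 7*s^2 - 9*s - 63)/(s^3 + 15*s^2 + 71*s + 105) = (s - 3)/(s + 5)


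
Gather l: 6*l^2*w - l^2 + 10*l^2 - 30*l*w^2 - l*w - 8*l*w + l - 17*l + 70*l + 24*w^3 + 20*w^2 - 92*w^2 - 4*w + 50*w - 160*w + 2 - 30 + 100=l^2*(6*w + 9) + l*(-30*w^2 - 9*w + 54) + 24*w^3 - 72*w^2 - 114*w + 72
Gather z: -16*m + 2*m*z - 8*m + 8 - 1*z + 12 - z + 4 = -24*m + z*(2*m - 2) + 24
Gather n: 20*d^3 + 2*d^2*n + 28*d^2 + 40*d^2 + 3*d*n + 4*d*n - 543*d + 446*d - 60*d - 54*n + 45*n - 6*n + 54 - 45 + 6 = 20*d^3 + 68*d^2 - 157*d + n*(2*d^2 + 7*d - 15) + 15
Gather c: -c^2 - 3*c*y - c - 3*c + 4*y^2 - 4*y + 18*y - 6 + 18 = -c^2 + c*(-3*y - 4) + 4*y^2 + 14*y + 12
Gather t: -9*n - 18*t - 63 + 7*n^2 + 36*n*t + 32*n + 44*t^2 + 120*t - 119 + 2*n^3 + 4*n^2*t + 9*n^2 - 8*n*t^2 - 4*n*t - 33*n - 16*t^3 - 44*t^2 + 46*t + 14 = 2*n^3 + 16*n^2 - 8*n*t^2 - 10*n - 16*t^3 + t*(4*n^2 + 32*n + 148) - 168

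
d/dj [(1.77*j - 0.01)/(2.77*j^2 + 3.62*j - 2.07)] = (-4.9029*j^2 + 0.0553999999999997*j - 3.6277)/(7.6729*j^4 + 20.0548*j^3 + 1.6366*j^2 - 14.9868*j + 4.2849)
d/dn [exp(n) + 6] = exp(n)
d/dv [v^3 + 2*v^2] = v*(3*v + 4)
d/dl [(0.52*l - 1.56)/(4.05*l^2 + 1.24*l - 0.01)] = (-2.106*l^2 + 12.636*l + 1.9292)/(16.4025*l^4 + 10.044*l^3 + 1.4566*l^2 - 0.0248*l + 0.0001)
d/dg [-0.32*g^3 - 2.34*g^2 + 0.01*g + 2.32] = -0.96*g^2 - 4.68*g + 0.01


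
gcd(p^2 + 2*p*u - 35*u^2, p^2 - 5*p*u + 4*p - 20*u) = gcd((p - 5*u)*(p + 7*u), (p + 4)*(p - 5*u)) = p - 5*u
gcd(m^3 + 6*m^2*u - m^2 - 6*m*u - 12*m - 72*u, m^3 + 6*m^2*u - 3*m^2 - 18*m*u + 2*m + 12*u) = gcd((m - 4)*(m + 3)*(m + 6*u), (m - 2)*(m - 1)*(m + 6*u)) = m + 6*u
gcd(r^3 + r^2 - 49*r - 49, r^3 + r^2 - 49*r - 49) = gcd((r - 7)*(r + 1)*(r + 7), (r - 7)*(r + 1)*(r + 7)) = r^3 + r^2 - 49*r - 49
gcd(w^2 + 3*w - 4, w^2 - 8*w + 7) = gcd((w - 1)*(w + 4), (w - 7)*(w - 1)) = w - 1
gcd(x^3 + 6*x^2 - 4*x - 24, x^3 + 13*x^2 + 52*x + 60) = x^2 + 8*x + 12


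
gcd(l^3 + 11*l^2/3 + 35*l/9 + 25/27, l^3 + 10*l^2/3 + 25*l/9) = l^2 + 10*l/3 + 25/9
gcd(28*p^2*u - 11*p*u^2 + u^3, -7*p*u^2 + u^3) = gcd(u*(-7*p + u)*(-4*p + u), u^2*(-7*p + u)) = 7*p*u - u^2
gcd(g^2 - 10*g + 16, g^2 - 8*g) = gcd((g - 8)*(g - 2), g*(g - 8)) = g - 8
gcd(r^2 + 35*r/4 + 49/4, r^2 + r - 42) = r + 7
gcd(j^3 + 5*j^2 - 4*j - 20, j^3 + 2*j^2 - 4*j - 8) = j^2 - 4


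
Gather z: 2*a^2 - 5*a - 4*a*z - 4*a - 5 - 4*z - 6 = 2*a^2 - 9*a + z*(-4*a - 4) - 11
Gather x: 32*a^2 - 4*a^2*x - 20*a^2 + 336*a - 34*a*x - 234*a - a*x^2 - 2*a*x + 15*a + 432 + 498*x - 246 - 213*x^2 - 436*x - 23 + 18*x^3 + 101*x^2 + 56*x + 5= 12*a^2 + 117*a + 18*x^3 + x^2*(-a - 112) + x*(-4*a^2 - 36*a + 118) + 168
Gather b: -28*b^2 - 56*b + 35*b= -28*b^2 - 21*b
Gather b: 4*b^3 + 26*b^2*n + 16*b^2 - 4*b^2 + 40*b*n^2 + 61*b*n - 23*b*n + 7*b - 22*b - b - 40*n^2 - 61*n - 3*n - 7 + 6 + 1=4*b^3 + b^2*(26*n + 12) + b*(40*n^2 + 38*n - 16) - 40*n^2 - 64*n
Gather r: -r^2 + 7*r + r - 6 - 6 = -r^2 + 8*r - 12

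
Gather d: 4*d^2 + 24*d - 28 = 4*d^2 + 24*d - 28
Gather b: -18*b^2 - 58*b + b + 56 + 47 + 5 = -18*b^2 - 57*b + 108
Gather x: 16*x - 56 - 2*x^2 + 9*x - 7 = -2*x^2 + 25*x - 63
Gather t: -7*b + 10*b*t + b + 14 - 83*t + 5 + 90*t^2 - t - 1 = -6*b + 90*t^2 + t*(10*b - 84) + 18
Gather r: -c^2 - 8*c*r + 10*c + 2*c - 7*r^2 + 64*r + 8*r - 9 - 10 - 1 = -c^2 + 12*c - 7*r^2 + r*(72 - 8*c) - 20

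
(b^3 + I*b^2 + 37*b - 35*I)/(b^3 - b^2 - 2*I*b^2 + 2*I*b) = (b^3 + I*b^2 + 37*b - 35*I)/(b*(b^2 - b - 2*I*b + 2*I))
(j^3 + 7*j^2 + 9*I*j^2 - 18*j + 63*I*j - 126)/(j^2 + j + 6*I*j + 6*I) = (j^2 + j*(7 + 3*I) + 21*I)/(j + 1)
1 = 1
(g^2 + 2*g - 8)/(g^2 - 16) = (g - 2)/(g - 4)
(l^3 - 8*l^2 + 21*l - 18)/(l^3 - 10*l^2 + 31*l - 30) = (l - 3)/(l - 5)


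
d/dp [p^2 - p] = 2*p - 1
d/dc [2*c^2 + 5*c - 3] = 4*c + 5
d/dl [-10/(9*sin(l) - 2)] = 90*cos(l)/(9*sin(l) - 2)^2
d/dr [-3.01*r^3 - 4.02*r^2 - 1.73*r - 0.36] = -9.03*r^2 - 8.04*r - 1.73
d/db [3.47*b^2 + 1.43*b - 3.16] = 6.94*b + 1.43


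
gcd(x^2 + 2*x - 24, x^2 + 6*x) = x + 6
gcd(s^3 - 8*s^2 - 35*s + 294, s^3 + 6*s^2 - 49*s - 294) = s^2 - s - 42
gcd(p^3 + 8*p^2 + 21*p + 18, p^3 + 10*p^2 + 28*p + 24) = p + 2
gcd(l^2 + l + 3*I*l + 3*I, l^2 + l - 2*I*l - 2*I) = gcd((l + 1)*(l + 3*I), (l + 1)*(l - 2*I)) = l + 1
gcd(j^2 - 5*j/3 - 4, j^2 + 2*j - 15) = j - 3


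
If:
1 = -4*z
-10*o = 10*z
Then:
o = 1/4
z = -1/4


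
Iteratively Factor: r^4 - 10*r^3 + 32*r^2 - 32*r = (r - 2)*(r^3 - 8*r^2 + 16*r) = (r - 4)*(r - 2)*(r^2 - 4*r) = (r - 4)^2*(r - 2)*(r)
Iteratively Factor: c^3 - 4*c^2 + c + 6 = (c + 1)*(c^2 - 5*c + 6) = (c - 3)*(c + 1)*(c - 2)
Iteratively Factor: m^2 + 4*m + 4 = (m + 2)*(m + 2)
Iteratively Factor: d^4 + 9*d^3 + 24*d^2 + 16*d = (d + 4)*(d^3 + 5*d^2 + 4*d) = d*(d + 4)*(d^2 + 5*d + 4) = d*(d + 1)*(d + 4)*(d + 4)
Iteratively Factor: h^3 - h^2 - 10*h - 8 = (h + 1)*(h^2 - 2*h - 8) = (h + 1)*(h + 2)*(h - 4)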